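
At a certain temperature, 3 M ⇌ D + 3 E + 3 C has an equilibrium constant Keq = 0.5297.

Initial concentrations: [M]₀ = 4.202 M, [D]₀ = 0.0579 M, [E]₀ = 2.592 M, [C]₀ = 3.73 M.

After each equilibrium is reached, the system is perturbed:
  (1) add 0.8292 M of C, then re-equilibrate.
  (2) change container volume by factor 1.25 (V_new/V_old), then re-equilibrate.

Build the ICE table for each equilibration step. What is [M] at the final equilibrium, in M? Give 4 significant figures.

[M]_eq = 3.361 M

Q₀ = 0.7052 vs Keq = 0.5297 ⇒ Q>K, reverse
Step 1:
                  M         D         E         C
  init        4.202    0.0579     2.592      3.73
  Δ         0.03167  -0.01056  -0.03167  -0.03167
  eq          4.234   0.04734      2.56     3.698
  solve Keq expr → x = -0.01056; check Q = 0.5297
Then add 0.8292 M of C.
Step 2:
                  M         D         E         C
  init        4.234   0.04734      2.56     4.528
  Δ         0.05332  -0.01777  -0.05332  -0.05332
  eq          4.287   0.02957     2.507     4.474
  solve Keq expr → x = -0.01777; check Q = 0.5297
Then change container volume by factor 1.25 (V_new/V_old).
Step 3:
                  M         D         E         C
  init         3.43   0.02366     2.006     3.579
  Δ        -0.06839    0.0228   0.06839   0.06839
  eq          3.361   0.04645     2.074     3.648
  solve Keq expr → x = 0.0228; check Q = 0.5297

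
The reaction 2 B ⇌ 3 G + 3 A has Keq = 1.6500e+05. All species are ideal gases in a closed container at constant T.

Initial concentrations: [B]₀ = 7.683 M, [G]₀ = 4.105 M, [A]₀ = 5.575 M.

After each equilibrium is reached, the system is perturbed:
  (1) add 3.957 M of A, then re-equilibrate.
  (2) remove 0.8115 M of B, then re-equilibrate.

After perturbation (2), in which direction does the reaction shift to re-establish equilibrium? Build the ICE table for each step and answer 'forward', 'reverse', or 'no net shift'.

Q₀ = 203.1 vs Keq = 1.6500e+05 ⇒ Q<K, forward
Step 1:
                   B          G          A
  Initial      7.683      4.105      5.575
  Change      -4.243      6.364      6.364
  Equil         3.44      10.47      11.94
  solve Keq expr → x = 2.121; check Q = 1.6500e+05
Then add 3.957 M of A.
Step 2:
                   B          G          A
  Initial       3.44      10.47       15.9
  Change      0.6733      -1.01      -1.01
  Equil        4.114      9.459      14.89
  solve Keq expr → x = -0.3367; check Q = 1.6500e+05
Then remove 0.8115 M of B.
Step 3:
                   B          G          A
  Initial      3.302      9.459      14.89
  Change        0.32    -0.4799    -0.4799
  Equil        3.622      8.979      14.41
  solve Keq expr → x = -0.16; check Q = 1.6500e+05

Direction: reverse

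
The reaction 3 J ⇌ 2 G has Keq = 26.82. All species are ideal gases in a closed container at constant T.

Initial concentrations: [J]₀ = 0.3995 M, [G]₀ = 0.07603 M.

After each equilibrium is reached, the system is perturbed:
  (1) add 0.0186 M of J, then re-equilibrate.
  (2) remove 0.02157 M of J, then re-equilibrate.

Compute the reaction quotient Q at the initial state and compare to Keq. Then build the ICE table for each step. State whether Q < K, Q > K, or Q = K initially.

Q₀ = 0.09066; Q < K (proceeds forward)

Q₀ = 0.09066 vs Keq = 26.82 ⇒ Q<K, forward
Step 1:
                   J          G
  I           0.3995    0.07603
  C          -0.2658     0.1772
  E           0.1337     0.2532
  solve Keq expr → x = 0.0886; check Q = 26.82
Then add 0.0186 M of J.
Step 2:
                   J          G
  I           0.1523     0.2532
  C         -0.01508    0.01006
  E           0.1372     0.2633
  solve Keq expr → x = 0.005028; check Q = 26.82
Then remove 0.02157 M of J.
Step 3:
                   J          G
  I           0.1157     0.2633
  C          0.01749   -0.01166
  E           0.1331     0.2516
  solve Keq expr → x = -0.005829; check Q = 26.82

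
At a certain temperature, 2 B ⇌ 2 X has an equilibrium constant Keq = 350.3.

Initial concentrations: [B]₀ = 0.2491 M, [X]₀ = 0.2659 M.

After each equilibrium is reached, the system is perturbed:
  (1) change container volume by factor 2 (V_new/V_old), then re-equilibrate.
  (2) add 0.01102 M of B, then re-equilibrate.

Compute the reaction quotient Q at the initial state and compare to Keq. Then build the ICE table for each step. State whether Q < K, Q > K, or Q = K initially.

Q₀ = 1.139; Q < K (proceeds forward)

Q₀ = 1.139 vs Keq = 350.3 ⇒ Q<K, forward
Step 1:
                   B          X
  Initial     0.2491     0.2659
  Change      -0.223      0.223
  Equil      0.02612     0.4889
  solve Keq expr → x = 0.1115; check Q = 350.3
Then change container volume by factor 2 (V_new/V_old).
Step 2:
                   B          X
  Initial    0.01306     0.2444
  Change           0          0
  Equil      0.01306     0.2444
  solve Keq expr → x = 0; check Q = 350.3
Then add 0.01102 M of B.
Step 3:
                   B          X
  Initial    0.02408     0.2444
  Change    -0.01046    0.01046
  Equil      0.01362     0.2549
  solve Keq expr → x = 0.005231; check Q = 350.3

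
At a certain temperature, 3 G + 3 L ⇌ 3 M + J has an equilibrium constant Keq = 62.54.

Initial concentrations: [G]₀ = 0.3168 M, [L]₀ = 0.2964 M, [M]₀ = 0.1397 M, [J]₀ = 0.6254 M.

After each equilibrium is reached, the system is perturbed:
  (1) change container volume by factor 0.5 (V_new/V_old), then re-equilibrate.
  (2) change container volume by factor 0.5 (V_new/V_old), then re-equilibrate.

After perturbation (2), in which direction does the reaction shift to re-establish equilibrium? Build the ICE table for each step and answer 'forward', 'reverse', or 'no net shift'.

Q₀ = 2.059 vs Keq = 62.54 ⇒ Q<K, forward
Step 1:
                  G         L         M         J
  I          0.3168    0.2964    0.1397    0.6254
  C        -0.08481  -0.08481   0.08481   0.02827
  E           0.232    0.2116    0.2245    0.6537
  solve Keq expr → x = 0.02827; check Q = 62.54
Then change container volume by factor 0.5 (V_new/V_old).
Step 2:
                  G         L         M         J
  I           0.464    0.4232     0.449     1.307
  C        -0.06551  -0.06551   0.06551   0.02184
  E          0.3985    0.3577    0.5145     1.329
  solve Keq expr → x = 0.02184; check Q = 62.54
Then change container volume by factor 0.5 (V_new/V_old).
Step 3:
                  G         L         M         J
  I          0.7969    0.7153     1.029     2.658
  C           -0.12     -0.12      0.12      0.04
  E          0.6769    0.5953     1.149     2.698
  solve Keq expr → x = 0.04; check Q = 62.54

Direction: forward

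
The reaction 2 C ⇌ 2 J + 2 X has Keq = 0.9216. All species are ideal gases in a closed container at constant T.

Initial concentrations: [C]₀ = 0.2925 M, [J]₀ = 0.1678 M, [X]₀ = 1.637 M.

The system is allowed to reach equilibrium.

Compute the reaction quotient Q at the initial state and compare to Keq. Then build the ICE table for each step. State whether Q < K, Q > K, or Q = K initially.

Q₀ = 0.8819 vs Keq = 0.9216 ⇒ Q<K, forward
Step 1:
                  C         J         X
  Initial    0.2925    0.1678     1.637
  Change  -0.002209  0.002209  0.002209
  Equil      0.2903      0.17     1.639
  solve Keq expr → x = 0.001104; check Q = 0.9216

Q₀ = 0.8819; Q < K (proceeds forward)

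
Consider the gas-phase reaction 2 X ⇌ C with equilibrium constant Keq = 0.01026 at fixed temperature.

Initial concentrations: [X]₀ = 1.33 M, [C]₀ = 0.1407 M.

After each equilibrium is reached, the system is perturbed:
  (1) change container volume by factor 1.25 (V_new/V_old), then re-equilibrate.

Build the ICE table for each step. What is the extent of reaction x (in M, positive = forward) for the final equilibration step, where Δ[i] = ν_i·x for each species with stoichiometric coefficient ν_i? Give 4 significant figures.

x = -0.003806 M

Q₀ = 0.07954 vs Keq = 0.01026 ⇒ Q>K, reverse
Step 1:
                  X         C
  init         1.33    0.1407
  Δ          0.2314   -0.1157
  eq          1.561   0.02501
  solve Keq expr → x = -0.1157; check Q = 0.01026
Then change container volume by factor 1.25 (V_new/V_old).
Step 2:
                  X         C
  init        1.249   0.02001
  Δ        0.007613 -0.003806
  eq          1.257    0.0162
  solve Keq expr → x = -0.003806; check Q = 0.01026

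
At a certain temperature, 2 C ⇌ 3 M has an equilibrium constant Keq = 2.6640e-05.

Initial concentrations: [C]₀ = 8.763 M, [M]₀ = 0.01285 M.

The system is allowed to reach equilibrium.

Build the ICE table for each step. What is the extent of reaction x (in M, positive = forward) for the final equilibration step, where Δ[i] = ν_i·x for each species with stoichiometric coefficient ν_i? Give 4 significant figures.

Q₀ = 2.7631e-08 vs Keq = 2.6640e-05 ⇒ Q<K, forward
Step 1:
                   C          M
  init         8.763    0.01285
  Δ         -0.07558     0.1134
  eq           8.687     0.1262
  solve Keq expr → x = 0.03779; check Q = 2.6640e-05

x = 0.03779 M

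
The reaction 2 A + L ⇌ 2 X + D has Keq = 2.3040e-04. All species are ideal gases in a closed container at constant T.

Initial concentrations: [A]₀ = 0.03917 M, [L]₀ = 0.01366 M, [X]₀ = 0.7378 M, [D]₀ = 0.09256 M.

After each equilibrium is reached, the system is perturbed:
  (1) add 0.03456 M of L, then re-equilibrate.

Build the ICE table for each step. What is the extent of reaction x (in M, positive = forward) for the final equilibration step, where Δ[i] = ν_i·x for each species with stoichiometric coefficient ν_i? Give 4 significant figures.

x = 1.3110e-06 M

Q₀ = 2404 vs Keq = 2.3040e-04 ⇒ Q>K, reverse
Step 1:
                  A         L         X         D
  Initial   0.03917   0.01366    0.7378   0.09256
  Change     0.1851   0.09256   -0.1851  -0.09256
  Equil      0.2243    0.1062    0.5527 4.0300e-06
  solve Keq expr → x = -0.09256; check Q = 2.3040e-04
Then add 0.03456 M of L.
Step 2:
                  A         L         X         D
  Initial    0.2243    0.1408    0.5527 4.0300e-06
  Change  -2.6220e-06 -1.3110e-06 2.6220e-06 1.3110e-06
  Equil      0.2243    0.1408    0.5527 5.3410e-06
  solve Keq expr → x = 1.3110e-06; check Q = 2.3040e-04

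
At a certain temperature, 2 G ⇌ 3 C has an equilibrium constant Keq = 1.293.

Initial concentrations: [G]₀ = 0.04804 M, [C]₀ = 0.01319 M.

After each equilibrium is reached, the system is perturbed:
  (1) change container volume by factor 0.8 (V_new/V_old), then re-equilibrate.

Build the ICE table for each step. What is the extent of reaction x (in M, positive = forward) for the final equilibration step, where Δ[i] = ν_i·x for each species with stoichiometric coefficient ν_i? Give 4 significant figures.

x = -6.7402e-04 M

Q₀ = 9.9433e-04 vs Keq = 1.293 ⇒ Q<K, forward
Step 1:
                    G           C
  I           0.04804     0.01319
  C          -0.03383     0.05074
  E           0.01421     0.06393
  solve Keq expr → x = 0.01691; check Q = 1.293
Then change container volume by factor 0.8 (V_new/V_old).
Step 2:
                    G           C
  I           0.01777     0.07991
  C          0.001348   -0.002022
  E           0.01912     0.07789
  solve Keq expr → x = -6.7402e-04; check Q = 1.293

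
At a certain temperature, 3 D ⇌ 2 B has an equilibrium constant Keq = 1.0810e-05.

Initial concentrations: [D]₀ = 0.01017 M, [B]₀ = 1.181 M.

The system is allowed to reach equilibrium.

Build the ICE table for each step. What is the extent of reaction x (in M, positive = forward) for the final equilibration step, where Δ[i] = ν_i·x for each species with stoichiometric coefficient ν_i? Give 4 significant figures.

x = -0.5866 M

Q₀ = 1.3260e+06 vs Keq = 1.0810e-05 ⇒ Q>K, reverse
Step 1:
                    D           B
  init        0.01017       1.181
  Δ              1.76      -1.173
  eq             1.77    0.007743
  solve Keq expr → x = -0.5866; check Q = 1.0810e-05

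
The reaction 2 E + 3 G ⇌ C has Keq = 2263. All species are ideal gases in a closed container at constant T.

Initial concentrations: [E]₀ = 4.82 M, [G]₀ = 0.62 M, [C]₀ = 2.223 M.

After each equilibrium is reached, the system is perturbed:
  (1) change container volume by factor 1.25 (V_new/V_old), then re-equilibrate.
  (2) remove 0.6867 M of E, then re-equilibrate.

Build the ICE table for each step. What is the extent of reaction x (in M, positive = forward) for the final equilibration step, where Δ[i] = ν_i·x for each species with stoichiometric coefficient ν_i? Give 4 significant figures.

Q₀ = 0.4015 vs Keq = 2263 ⇒ Q<K, forward
Step 1:
                  E         G         C
  I            4.82      0.62     2.223
  C         -0.3881   -0.5821     0.194
  E           4.432   0.03789     2.417
  solve Keq expr → x = 0.194; check Q = 2263
Then change container volume by factor 1.25 (V_new/V_old).
Step 2:
                  E         G         C
  I           3.546   0.03031     1.934
  C         0.00695   0.01042 -0.003475
  E           3.552   0.04073      1.93
  solve Keq expr → x = -0.003475; check Q = 2263
Then remove 0.6867 M of E.
Step 3:
                  E         G         C
  I           2.866   0.04073      1.93
  C         0.00414  0.006209  -0.00207
  E            2.87   0.04694     1.928
  solve Keq expr → x = -0.00207; check Q = 2263

x = -0.00207 M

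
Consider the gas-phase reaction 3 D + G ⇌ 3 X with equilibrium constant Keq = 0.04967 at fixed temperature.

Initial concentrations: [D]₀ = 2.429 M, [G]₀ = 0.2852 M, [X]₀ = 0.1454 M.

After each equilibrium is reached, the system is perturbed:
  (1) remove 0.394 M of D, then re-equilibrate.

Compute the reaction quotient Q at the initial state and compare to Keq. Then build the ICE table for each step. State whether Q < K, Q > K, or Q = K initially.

Q₀ = 7.5208e-04; Q < K (proceeds forward)

Q₀ = 7.5208e-04 vs Keq = 0.04967 ⇒ Q<K, forward
Step 1:
                   D          G          X
  Initial      2.429     0.2852     0.1454
  Change     -0.3005    -0.1002     0.3005
  Equil        2.129      0.185     0.4459
  solve Keq expr → x = 0.1002; check Q = 0.04967
Then remove 0.394 M of D.
Step 2:
                   D          G          X
  Initial      1.735      0.185     0.4459
  Change     0.05782    0.01927   -0.05782
  Equil        1.792     0.2043     0.3881
  solve Keq expr → x = -0.01927; check Q = 0.04967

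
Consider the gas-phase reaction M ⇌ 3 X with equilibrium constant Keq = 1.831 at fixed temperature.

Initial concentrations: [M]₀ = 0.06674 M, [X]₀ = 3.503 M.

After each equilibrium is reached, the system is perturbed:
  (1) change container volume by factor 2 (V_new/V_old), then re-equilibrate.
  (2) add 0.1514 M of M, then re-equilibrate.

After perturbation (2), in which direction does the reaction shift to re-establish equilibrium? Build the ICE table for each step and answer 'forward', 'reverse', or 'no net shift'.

Q₀ = 644.1 vs Keq = 1.831 ⇒ Q>K, reverse
Step 1:
                    M           X
  Initial     0.06674       3.503
  Change       0.7816      -2.345
  Equil        0.8484       1.158
  solve Keq expr → x = -0.7816; check Q = 1.831
Then change container volume by factor 2 (V_new/V_old).
Step 2:
                    M           X
  Initial      0.4242      0.5791
  Change     -0.08997      0.2699
  Equil        0.3342       0.849
  solve Keq expr → x = 0.08997; check Q = 1.831
Then add 0.1514 M of M.
Step 3:
                    M           X
  Initial      0.4856       0.849
  Change     -0.03065     0.09194
  Equil         0.455      0.9409
  solve Keq expr → x = 0.03065; check Q = 1.831

Direction: forward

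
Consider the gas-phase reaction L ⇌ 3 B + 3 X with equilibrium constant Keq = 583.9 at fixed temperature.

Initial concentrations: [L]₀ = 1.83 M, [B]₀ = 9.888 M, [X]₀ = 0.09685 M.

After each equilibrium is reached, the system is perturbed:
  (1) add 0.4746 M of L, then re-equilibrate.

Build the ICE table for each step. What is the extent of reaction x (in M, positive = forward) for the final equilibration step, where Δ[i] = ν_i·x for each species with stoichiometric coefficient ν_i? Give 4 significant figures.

x = 0.0244 M

Q₀ = 0.4799 vs Keq = 583.9 ⇒ Q<K, forward
Step 1:
                   L          B          X
  Initial       1.83      9.888    0.09685
  Change     -0.2698     0.8094     0.8094
  Equil         1.56       10.7     0.9062
  solve Keq expr → x = 0.2698; check Q = 583.9
Then add 0.4746 M of L.
Step 2:
                   L          B          X
  Initial      2.035       10.7     0.9062
  Change     -0.0244    0.07321    0.07321
  Equil         2.01      10.77     0.9794
  solve Keq expr → x = 0.0244; check Q = 583.9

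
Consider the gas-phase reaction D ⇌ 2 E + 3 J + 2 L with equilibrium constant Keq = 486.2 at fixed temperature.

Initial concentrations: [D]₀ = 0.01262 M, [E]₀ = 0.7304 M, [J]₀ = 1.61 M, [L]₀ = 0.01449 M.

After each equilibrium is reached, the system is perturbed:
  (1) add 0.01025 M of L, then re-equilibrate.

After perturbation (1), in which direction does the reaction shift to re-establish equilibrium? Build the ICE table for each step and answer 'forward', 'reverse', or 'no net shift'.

Direction: reverse

Q₀ = 0.03704 vs Keq = 486.2 ⇒ Q<K, forward
Step 1:
                   D          E          J          L
  init       0.01262     0.7304       1.61    0.01449
  Δ         -0.01261    0.02522    0.03784    0.02522
  eq      8.2873e-06     0.7556      1.648    0.03971
  solve Keq expr → x = 0.01261; check Q = 486.2
Then add 0.01025 M of L.
Step 2:
                   D          E          J          L
  init    8.2873e-06     0.7556      1.648    0.04996
  Δ       4.8242e-06 -9.6484e-06 -1.4473e-05 -9.6484e-06
  eq      1.3111e-05     0.7556      1.648    0.04995
  solve Keq expr → x = -4.8242e-06; check Q = 486.2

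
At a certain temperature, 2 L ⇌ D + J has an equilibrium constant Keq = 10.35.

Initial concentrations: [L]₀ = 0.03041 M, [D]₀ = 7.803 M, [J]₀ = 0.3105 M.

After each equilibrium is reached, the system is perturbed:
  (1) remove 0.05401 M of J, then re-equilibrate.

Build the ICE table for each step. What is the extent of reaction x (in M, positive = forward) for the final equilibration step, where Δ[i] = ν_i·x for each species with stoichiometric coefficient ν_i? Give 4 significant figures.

Q₀ = 2620 vs Keq = 10.35 ⇒ Q>K, reverse
Step 1:
                    L           D           J
  I           0.03041       7.803      0.3105
  C            0.3091     -0.1545     -0.1545
  E            0.3395       7.648       0.156
  solve Keq expr → x = -0.1545; check Q = 10.35
Then remove 0.05401 M of J.
Step 2:
                    L           D           J
  I            0.3395       7.648       0.102
  C          -0.03932     0.01966     0.01966
  E            0.3002       7.668      0.1216
  solve Keq expr → x = 0.01966; check Q = 10.35

x = 0.01966 M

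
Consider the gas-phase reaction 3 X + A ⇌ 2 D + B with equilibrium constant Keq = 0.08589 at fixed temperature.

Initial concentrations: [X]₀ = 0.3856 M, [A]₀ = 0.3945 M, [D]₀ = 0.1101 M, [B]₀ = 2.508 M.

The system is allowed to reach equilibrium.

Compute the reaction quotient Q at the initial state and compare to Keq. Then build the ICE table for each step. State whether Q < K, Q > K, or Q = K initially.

Q₀ = 1.344 vs Keq = 0.08589 ⇒ Q>K, reverse
Step 1:
                   X          A          D          B
  init        0.3856     0.3945     0.1101      2.508
  Δ           0.1027    0.03423   -0.06847   -0.03423
  eq          0.4883     0.4287    0.04163      2.474
  solve Keq expr → x = -0.03423; check Q = 0.08589

Q₀ = 1.344; Q > K (proceeds reverse)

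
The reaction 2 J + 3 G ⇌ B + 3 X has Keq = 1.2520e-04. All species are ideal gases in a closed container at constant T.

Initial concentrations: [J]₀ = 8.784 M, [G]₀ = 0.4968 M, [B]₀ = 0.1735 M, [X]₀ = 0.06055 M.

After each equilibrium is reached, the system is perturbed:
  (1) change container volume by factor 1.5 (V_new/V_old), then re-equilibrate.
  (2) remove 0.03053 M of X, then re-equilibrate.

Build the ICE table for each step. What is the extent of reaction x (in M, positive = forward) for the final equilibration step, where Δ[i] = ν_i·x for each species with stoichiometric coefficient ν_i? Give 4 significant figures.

Q₀ = 4.0711e-06 vs Keq = 1.2520e-04 ⇒ Q<K, forward
Step 1:
                  J         G         B         X
  init        8.784    0.4968    0.1735   0.06055
  Δ        -0.05819  -0.08729    0.0291   0.08729
  eq          8.726    0.4095    0.2026    0.1478
  solve Keq expr → x = 0.0291; check Q = 1.2520e-04
Then change container volume by factor 1.5 (V_new/V_old).
Step 2:
                  J         G         B         X
  init        5.817     0.273    0.1351   0.09856
  Δ        0.005948  0.008923 -0.002974 -0.008923
  eq          5.823    0.2819    0.1321   0.08964
  solve Keq expr → x = -0.002974; check Q = 1.2520e-04
Then remove 0.03053 M of X.
Step 3:
                  J         G         B         X
  init        5.823    0.2819    0.1321   0.05911
  Δ        -0.01463  -0.02194  0.007315   0.02194
  eq          5.809      0.26    0.1394   0.08105
  solve Keq expr → x = 0.007315; check Q = 1.2520e-04

x = 0.007315 M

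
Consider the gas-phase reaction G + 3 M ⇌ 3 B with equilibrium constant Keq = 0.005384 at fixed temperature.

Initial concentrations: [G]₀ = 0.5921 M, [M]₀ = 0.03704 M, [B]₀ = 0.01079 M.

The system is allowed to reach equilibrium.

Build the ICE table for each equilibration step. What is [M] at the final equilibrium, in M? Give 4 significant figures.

[M]_eq = 0.04169 M

Q₀ = 0.04175 vs Keq = 0.005384 ⇒ Q>K, reverse
Step 1:
                    G           M           B
  I            0.5921     0.03704     0.01079
  C           0.00155    0.004649   -0.004649
  E            0.5936     0.04169    0.006141
  solve Keq expr → x = -0.00155; check Q = 0.005384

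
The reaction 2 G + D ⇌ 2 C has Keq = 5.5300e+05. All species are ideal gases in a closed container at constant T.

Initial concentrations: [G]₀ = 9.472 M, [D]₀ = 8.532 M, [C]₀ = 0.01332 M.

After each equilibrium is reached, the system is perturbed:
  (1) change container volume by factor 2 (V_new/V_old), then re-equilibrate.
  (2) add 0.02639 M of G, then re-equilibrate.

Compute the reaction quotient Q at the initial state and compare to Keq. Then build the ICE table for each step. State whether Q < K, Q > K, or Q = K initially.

Q₀ = 2.3178e-07; Q < K (proceeds forward)

Q₀ = 2.3178e-07 vs Keq = 5.5300e+05 ⇒ Q<K, forward
Step 1:
                   G          D          C
  Initial      9.472      8.532    0.01332
  Change      -9.465     -4.733      9.465
  Equil     0.006539      3.799      9.479
  solve Keq expr → x = 4.733; check Q = 5.5300e+05
Then change container volume by factor 2 (V_new/V_old).
Step 2:
                   G          D          C
  Initial    0.00327        1.9      4.739
  Change    0.001352 6.7611e-04  -0.001352
  Equil     0.004622        1.9      4.738
  solve Keq expr → x = -6.7611e-04; check Q = 5.5300e+05
Then add 0.02639 M of G.
Step 3:
                   G          D          C
  Initial    0.03101        1.9      4.738
  Change    -0.02635   -0.01317    0.02635
  Equil     0.004664      1.887      4.764
  solve Keq expr → x = 0.01317; check Q = 5.5300e+05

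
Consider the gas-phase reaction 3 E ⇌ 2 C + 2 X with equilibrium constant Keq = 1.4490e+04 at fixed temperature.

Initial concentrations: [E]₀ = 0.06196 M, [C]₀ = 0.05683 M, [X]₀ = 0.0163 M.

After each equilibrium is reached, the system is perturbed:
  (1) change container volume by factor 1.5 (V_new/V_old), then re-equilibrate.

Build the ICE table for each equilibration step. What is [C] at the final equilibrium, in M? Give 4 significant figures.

[C]_eq = 0.06493 M

Q₀ = 0.003607 vs Keq = 1.4490e+04 ⇒ Q<K, forward
Step 1:
                   E          C          X
  Initial    0.06196    0.05683     0.0163
  Change    -0.06068    0.04045    0.04045
  Equil     0.001281    0.09728    0.05675
  solve Keq expr → x = 0.02023; check Q = 1.4490e+04
Then change container volume by factor 1.5 (V_new/V_old).
Step 2:
                   E          C          X
  Initial 8.5421e-04    0.06485    0.03783
  Change  -1.0651e-04 7.1007e-05 7.1007e-05
  Equil   7.4770e-04    0.06493    0.03791
  solve Keq expr → x = 3.5503e-05; check Q = 1.4490e+04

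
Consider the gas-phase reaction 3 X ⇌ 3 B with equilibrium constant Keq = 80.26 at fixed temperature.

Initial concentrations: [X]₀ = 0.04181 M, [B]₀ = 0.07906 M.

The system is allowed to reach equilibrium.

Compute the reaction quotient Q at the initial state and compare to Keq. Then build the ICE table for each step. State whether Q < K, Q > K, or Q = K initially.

Q₀ = 6.761 vs Keq = 80.26 ⇒ Q<K, forward
Step 1:
                   X          B
  Initial    0.04181    0.07906
  Change    -0.01906    0.01906
  Equil      0.02275    0.09812
  solve Keq expr → x = 0.006354; check Q = 80.26

Q₀ = 6.761; Q < K (proceeds forward)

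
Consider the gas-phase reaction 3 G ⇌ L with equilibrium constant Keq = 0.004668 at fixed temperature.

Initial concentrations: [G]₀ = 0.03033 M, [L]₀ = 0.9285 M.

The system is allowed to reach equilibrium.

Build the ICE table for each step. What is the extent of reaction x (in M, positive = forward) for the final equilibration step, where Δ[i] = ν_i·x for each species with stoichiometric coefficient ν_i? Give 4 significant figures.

Q₀ = 3.3279e+04 vs Keq = 0.004668 ⇒ Q>K, reverse
Step 1:
                    G           L
  I           0.03033      0.9285
  C             2.546     -0.8487
  E             2.576     0.07983
  solve Keq expr → x = -0.8487; check Q = 0.004668

x = -0.8487 M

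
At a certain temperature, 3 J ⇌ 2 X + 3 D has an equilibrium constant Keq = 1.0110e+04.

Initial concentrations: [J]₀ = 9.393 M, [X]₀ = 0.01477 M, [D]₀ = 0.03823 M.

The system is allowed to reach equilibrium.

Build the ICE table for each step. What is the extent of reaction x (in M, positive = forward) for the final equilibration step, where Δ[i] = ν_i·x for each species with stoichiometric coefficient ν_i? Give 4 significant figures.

Q₀ = 1.4708e-11 vs Keq = 1.0110e+04 ⇒ Q<K, forward
Step 1:
                   J          X          D
  Initial      9.393    0.01477    0.03823
  Change      -8.207      5.471      8.207
  Equil        1.186      5.486      8.245
  solve Keq expr → x = 2.736; check Q = 1.0110e+04

x = 2.736 M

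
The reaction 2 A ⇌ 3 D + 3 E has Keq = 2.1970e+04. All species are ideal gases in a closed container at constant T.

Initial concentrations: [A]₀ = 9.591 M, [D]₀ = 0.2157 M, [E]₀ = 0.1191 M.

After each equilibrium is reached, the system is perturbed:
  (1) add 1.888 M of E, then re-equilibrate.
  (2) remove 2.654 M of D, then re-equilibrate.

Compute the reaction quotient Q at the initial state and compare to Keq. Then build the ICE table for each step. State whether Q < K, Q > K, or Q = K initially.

Q₀ = 1.8431e-07; Q < K (proceeds forward)

Q₀ = 1.8431e-07 vs Keq = 2.1970e+04 ⇒ Q<K, forward
Step 1:
                    A           D           E
  init          9.591      0.2157      0.1191
  Δ            -5.521       8.282       8.282
  eq             4.07       8.498       8.401
  solve Keq expr → x = 2.761; check Q = 2.1970e+04
Then add 1.888 M of E.
Step 2:
                    A           D           E
  init           4.07       8.498       10.29
  Δ             0.414      -0.621      -0.621
  eq            4.484       7.877       9.668
  solve Keq expr → x = -0.207; check Q = 2.1970e+04
Then remove 2.654 M of D.
Step 3:
                    A           D           E
  init          4.484       5.223       9.668
  Δ           -0.7206       1.081       1.081
  eq            3.763       6.304       10.75
  solve Keq expr → x = 0.3603; check Q = 2.1970e+04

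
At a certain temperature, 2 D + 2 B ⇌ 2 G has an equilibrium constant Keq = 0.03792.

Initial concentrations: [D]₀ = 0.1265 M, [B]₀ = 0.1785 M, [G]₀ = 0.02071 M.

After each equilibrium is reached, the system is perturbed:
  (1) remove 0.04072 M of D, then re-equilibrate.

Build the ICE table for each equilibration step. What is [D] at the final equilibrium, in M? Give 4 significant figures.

[D]_eq = 0.1026 M

Q₀ = 0.8412 vs Keq = 0.03792 ⇒ Q>K, reverse
Step 1:
                  D         B         G
  I          0.1265    0.1785   0.02071
  C         0.01536   0.01536  -0.01536
  E          0.1419    0.1939  0.005355
  solve Keq expr → x = -0.007678; check Q = 0.03792
Then remove 0.04072 M of D.
Step 2:
                  D         B         G
  I          0.1011    0.1939  0.005355
  C        0.001453  0.001453 -0.001453
  E          0.1026    0.1953  0.003902
  solve Keq expr → x = -7.2663e-04; check Q = 0.03792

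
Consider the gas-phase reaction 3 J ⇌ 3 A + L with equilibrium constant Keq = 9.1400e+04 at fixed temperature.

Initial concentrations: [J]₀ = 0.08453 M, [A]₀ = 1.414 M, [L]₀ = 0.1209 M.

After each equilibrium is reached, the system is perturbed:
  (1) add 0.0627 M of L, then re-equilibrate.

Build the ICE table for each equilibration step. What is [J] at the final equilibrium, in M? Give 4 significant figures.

Q₀ = 565.9 vs Keq = 9.1400e+04 ⇒ Q<K, forward
Step 1:
                  J         A         L
  init      0.08453     1.414    0.1209
  Δ        -0.06732   0.06732   0.02244
  eq        0.01721     1.481    0.1433
  solve Keq expr → x = 0.02244; check Q = 9.1400e+04
Then add 0.0627 M of L.
Step 2:
                  J         A         L
  init      0.01721     1.481     0.206
  Δ        0.002162 -0.002162 -7.2058e-04
  eq        0.01937     1.479    0.2053
  solve Keq expr → x = -7.2058e-04; check Q = 9.1400e+04

[J]_eq = 0.01937 M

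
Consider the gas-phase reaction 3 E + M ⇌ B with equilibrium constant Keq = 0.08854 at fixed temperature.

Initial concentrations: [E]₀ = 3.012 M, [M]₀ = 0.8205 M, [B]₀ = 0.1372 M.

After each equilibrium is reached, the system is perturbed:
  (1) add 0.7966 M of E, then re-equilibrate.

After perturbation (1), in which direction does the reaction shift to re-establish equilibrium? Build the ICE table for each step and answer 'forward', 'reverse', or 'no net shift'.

Q₀ = 0.006119 vs Keq = 0.08854 ⇒ Q<K, forward
Step 1:
                  E         M         B
  Initial     3.012    0.8205    0.1372
  Change    -0.8975   -0.2992    0.2992
  Equil       2.114    0.5213    0.4364
  solve Keq expr → x = 0.2992; check Q = 0.08854
Then add 0.7966 M of E.
Step 2:
                  E         M         B
  Initial     2.911    0.5213    0.4364
  Change    -0.3824   -0.1275    0.1275
  Equil       2.529    0.3939    0.5638
  solve Keq expr → x = 0.1275; check Q = 0.08854

Direction: forward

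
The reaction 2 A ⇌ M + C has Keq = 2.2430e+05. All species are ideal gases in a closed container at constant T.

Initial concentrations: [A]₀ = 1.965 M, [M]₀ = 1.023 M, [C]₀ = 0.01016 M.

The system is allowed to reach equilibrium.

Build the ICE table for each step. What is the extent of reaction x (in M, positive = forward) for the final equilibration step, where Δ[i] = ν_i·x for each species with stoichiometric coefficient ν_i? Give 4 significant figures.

x = 0.981 M

Q₀ = 0.002692 vs Keq = 2.2430e+05 ⇒ Q<K, forward
Step 1:
                   A          M          C
  I            1.965      1.023    0.01016
  C           -1.962      0.981      0.981
  E         0.002976      2.004     0.9912
  solve Keq expr → x = 0.981; check Q = 2.2430e+05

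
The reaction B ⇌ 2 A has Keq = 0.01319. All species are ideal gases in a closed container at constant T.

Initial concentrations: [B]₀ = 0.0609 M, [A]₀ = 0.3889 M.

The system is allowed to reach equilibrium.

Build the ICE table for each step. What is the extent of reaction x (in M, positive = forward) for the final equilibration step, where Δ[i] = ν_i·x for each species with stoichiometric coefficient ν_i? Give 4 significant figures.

Q₀ = 2.483 vs Keq = 0.01319 ⇒ Q>K, reverse
Step 1:
                   B          A
  Initial     0.0609     0.3889
  Change       0.167    -0.3341
  Equil       0.2279    0.05483
  solve Keq expr → x = -0.167; check Q = 0.01319

x = -0.167 M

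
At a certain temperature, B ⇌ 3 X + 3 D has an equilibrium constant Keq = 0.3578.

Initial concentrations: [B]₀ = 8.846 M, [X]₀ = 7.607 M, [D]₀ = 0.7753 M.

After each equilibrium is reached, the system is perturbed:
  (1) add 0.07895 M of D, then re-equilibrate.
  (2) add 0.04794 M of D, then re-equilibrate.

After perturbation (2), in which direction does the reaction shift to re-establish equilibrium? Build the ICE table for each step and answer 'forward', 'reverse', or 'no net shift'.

Q₀ = 23.19 vs Keq = 0.3578 ⇒ Q>K, reverse
Step 1:
                   B          X          D
  I            8.846      7.607     0.7753
  C           0.1884    -0.5653    -0.5653
  E            9.034      7.042       0.21
  solve Keq expr → x = -0.1884; check Q = 0.3578
Then add 0.07895 M of D.
Step 2:
                   B          X          D
  I            9.034      7.042     0.2889
  C          0.02548   -0.07645   -0.07645
  E             9.06      6.965     0.2125
  solve Keq expr → x = -0.02548; check Q = 0.3578
Then add 0.04794 M of D.
Step 3:
                   B          X          D
  I             9.06      6.965     0.2604
  C          0.01546   -0.04639   -0.04639
  E            9.075      6.919      0.214
  solve Keq expr → x = -0.01546; check Q = 0.3578

Direction: reverse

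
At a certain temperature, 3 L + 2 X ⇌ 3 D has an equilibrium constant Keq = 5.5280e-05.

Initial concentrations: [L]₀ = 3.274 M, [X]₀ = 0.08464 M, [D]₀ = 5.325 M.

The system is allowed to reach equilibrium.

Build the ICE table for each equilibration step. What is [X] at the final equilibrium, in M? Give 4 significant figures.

[X]_eq = 3.197 M

Q₀ = 600.6 vs Keq = 5.5280e-05 ⇒ Q>K, reverse
Step 1:
                  L         X         D
  init        3.274   0.08464     5.325
  Δ           4.668     3.112    -4.668
  eq          7.942     3.197    0.6566
  solve Keq expr → x = -1.556; check Q = 5.5280e-05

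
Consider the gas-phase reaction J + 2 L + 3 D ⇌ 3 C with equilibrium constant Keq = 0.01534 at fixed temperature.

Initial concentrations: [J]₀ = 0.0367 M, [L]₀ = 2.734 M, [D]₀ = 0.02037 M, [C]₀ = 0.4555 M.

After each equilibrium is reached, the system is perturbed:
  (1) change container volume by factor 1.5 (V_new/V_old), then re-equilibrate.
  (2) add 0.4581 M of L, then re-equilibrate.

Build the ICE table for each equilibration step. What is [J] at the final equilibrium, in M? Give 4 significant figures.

Q₀ = 4.0760e+04 vs Keq = 0.01534 ⇒ Q>K, reverse
Step 1:
                    J           L           D           C
  I            0.0367       2.734     0.02037      0.4555
  C            0.1176      0.2352      0.3528     -0.3528
  E            0.1543       2.969      0.3731      0.1027
  solve Keq expr → x = -0.1176; check Q = 0.01534
Then change container volume by factor 1.5 (V_new/V_old).
Step 2:
                    J           L           D           C
  I            0.1029       1.979      0.2488     0.06849
  C          0.006104     0.01221     0.01831    -0.01831
  E             0.109       1.992      0.2671     0.05017
  solve Keq expr → x = -0.006104; check Q = 0.01534
Then add 0.4581 M of L.
Step 3:
                    J           L           D           C
  I             0.109        2.45      0.2671     0.05017
  C         -0.001928   -0.003856   -0.005785    0.005785
  E             0.107       2.446      0.2613     0.05596
  solve Keq expr → x = 0.001928; check Q = 0.01534

[J]_eq = 0.107 M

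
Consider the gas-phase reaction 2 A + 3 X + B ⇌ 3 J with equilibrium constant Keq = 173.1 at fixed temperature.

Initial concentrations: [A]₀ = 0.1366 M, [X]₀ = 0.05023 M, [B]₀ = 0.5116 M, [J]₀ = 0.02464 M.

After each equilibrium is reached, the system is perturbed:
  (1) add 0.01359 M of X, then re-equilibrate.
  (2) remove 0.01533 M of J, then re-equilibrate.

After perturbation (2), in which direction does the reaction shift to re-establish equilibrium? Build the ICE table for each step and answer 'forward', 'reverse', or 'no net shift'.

Q₀ = 12.37 vs Keq = 173.1 ⇒ Q<K, forward
Step 1:
                   A          X          B          J
  Initial     0.1366    0.05023     0.5116    0.02464
  Change   -0.009948   -0.01492  -0.004974    0.01492
  Equil       0.1267    0.03531     0.5066    0.03956
  solve Keq expr → x = 0.004974; check Q = 173.1
Then add 0.01359 M of X.
Step 2:
                   A          X          B          J
  Initial     0.1267     0.0489     0.5066    0.03956
  Change   -0.004418  -0.006627  -0.002209   0.006627
  Equil       0.1222    0.04227     0.5044    0.04619
  solve Keq expr → x = 0.002209; check Q = 173.1
Then remove 0.01533 M of J.
Step 3:
                   A          X          B          J
  Initial     0.1222    0.04227     0.5044    0.03086
  Change   -0.004557  -0.006836  -0.002279   0.006836
  Equil       0.1177    0.03544     0.5021    0.03769
  solve Keq expr → x = 0.002279; check Q = 173.1

Direction: forward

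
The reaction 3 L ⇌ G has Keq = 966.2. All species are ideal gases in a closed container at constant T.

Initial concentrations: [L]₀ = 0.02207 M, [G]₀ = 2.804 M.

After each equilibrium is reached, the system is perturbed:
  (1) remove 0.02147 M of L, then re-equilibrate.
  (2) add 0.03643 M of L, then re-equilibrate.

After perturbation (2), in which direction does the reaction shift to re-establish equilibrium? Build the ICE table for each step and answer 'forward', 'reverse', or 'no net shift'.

Direction: forward

Q₀ = 2.6084e+05 vs Keq = 966.2 ⇒ Q>K, reverse
Step 1:
                  L         G
  Initial   0.02207     2.804
  Change     0.1199  -0.03996
  Equil       0.142     2.764
  solve Keq expr → x = -0.03996; check Q = 966.2
Then remove 0.02147 M of L.
Step 2:
                  L         G
  Initial    0.1205     2.764
  Change    0.02135 -0.007116
  Equil      0.1418     2.757
  solve Keq expr → x = -0.007116; check Q = 966.2
Then add 0.03643 M of L.
Step 3:
                  L         G
  Initial    0.1783     2.757
  Change   -0.03622   0.01207
  Equil       0.142     2.769
  solve Keq expr → x = 0.01207; check Q = 966.2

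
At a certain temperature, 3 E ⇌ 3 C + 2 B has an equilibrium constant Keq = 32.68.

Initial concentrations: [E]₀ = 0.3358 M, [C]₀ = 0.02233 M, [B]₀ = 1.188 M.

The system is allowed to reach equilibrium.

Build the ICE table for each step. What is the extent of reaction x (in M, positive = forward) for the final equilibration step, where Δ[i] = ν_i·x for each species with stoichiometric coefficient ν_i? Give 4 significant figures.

x = 0.07898 M

Q₀ = 4.1501e-04 vs Keq = 32.68 ⇒ Q<K, forward
Step 1:
                   E          C          B
  I           0.3358    0.02233      1.188
  C          -0.2369     0.2369      0.158
  E          0.09886     0.2593      1.346
  solve Keq expr → x = 0.07898; check Q = 32.68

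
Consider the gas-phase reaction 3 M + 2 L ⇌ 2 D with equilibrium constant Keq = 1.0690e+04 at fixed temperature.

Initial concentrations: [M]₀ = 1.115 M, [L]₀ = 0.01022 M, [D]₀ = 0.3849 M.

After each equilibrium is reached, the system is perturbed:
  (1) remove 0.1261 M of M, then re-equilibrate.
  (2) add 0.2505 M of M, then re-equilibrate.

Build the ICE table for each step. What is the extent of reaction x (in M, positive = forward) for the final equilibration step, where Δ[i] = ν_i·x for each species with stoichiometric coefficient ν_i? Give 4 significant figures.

x = 5.5801e-04 M

Q₀ = 1023 vs Keq = 1.0690e+04 ⇒ Q<K, forward
Step 1:
                  M         L         D
  init        1.115   0.01022    0.3849
  Δ        -0.01043 -0.006955  0.006955
  eq          1.105  0.003265    0.3919
  solve Keq expr → x = 0.003478; check Q = 1.0690e+04
Then remove 0.1261 M of M.
Step 2:
                  M         L         D
  init       0.9785  0.003265    0.3919
  Δ       9.5837e-04 6.3891e-04 -6.3891e-04
  eq         0.9794  0.003904    0.3912
  solve Keq expr → x = -3.1946e-04; check Q = 1.0690e+04
Then add 0.2505 M of M.
Step 3:
                  M         L         D
  init         1.23  0.003904    0.3912
  Δ       -0.001674 -0.001116  0.001116
  eq          1.228  0.002788    0.3923
  solve Keq expr → x = 5.5801e-04; check Q = 1.0690e+04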